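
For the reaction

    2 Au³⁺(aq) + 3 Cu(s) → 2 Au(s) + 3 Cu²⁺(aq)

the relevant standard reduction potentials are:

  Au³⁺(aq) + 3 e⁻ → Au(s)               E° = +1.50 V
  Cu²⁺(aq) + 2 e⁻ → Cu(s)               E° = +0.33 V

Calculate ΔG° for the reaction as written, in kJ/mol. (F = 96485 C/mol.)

−677 kJ/mol

In the reaction as written Au³⁺(aq) is reduced, so the Au³⁺/Au couple is the cathode and Cu²⁺/Cu is the anode.
E°cell = +1.50 − (+0.33) = +1.17 V; balancing electrons gives n = 6.
ΔG° = −nFE°cell = −(6)(96485)(+1.17) J/mol = −677 kJ/mol.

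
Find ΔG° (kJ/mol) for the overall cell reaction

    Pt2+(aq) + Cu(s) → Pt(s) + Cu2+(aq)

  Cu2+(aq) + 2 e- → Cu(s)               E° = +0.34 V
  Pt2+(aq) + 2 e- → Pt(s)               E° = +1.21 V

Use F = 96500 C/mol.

−168 kJ/mol

In the reaction as written Pt2+(aq) is reduced, so the Pt²⁺/Pt couple is the cathode and Cu²⁺/Cu is the anode.
E°cell = +1.21 − (+0.34) = +0.87 V; balancing electrons gives n = 2.
ΔG° = −nFE°cell = −(2)(96500)(+0.87) J/mol = −168 kJ/mol.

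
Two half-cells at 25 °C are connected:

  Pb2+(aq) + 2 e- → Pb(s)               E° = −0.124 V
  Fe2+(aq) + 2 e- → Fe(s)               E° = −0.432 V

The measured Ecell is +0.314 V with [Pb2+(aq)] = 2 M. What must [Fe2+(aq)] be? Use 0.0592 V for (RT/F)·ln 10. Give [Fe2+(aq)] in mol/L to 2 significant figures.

1.3 M

The Pb²⁺/Pb couple has the larger reduction potential, so it is the cathode: E°cell = −0.124 − (−0.432) = +0.308 V and n = 2.
Rearranging E = E° − (0.0592/n)·log Q gives log Q = 2(+0.308 − (+0.314))/0.0592 = −0.203.
For Pb2+(aq) + Fe(s) → Pb(s) + Fe2+(aq), the reaction quotient is Q = [Fe2+(aq)] / [Pb2+(aq)].
Isolating [Fe2+(aq)] in Q = 10^{−0.203} yields log [Fe2+(aq)] = 0.098, i.e. 1.3 M.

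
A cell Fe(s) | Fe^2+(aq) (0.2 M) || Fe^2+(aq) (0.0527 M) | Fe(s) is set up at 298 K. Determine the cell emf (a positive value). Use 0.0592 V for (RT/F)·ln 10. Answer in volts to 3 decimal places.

0.017 V

For a concentration cell E°cell = 0, since both electrodes use the same couple.
The compartment with the higher Fe^2+(aq) concentration (0.2 M) acts as the cathode; ions are reduced there and produced at the dilute (0.0527 M) anode.
With n = 2, Ecell = −(0.0592/2)·log([dilute]/[conc]) = −(0.0592/2)·log(0.0527/0.2) = +0.017 V.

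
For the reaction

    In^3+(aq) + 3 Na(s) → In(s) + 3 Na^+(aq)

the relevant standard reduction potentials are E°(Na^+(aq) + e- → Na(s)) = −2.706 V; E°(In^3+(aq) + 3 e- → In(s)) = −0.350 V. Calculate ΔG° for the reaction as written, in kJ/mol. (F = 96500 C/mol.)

−682 kJ/mol

In the reaction as written In^3+(aq) is reduced, so the In³⁺/In couple is the cathode and Na⁺/Na is the anode.
E°cell = −0.350 − (−2.706) = +2.356 V; balancing electrons gives n = 3.
ΔG° = −nFE°cell = −(3)(96500)(+2.356) J/mol = −682 kJ/mol.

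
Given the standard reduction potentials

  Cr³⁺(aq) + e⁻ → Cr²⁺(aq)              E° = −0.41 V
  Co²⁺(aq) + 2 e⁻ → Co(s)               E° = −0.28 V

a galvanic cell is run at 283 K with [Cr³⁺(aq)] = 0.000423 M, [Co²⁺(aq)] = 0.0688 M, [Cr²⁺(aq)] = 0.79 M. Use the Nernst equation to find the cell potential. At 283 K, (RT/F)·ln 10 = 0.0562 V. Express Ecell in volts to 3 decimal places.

+0.281 V

Since E°(Co²⁺/Co) > E°(Cr³⁺/Cr²⁺), Co²⁺/Co serves as the cathode.
The standard potential is −0.28 − (−0.41) = +0.13 V and the balanced reaction transfers n = 2 electrons.
For the overall reaction Co²⁺(aq) + 2 Cr²⁺(aq) → Co(s) + 2 Cr³⁺(aq), Q = [Cr³⁺(aq)]^2 / ([Co²⁺(aq)]·[Cr²⁺(aq)]^2) = 4.17×10^−6, giving log Q = −5.380.
By the Nernst equation, E = +0.13 − (0.0562/2)·(−5.380) = +0.281 V.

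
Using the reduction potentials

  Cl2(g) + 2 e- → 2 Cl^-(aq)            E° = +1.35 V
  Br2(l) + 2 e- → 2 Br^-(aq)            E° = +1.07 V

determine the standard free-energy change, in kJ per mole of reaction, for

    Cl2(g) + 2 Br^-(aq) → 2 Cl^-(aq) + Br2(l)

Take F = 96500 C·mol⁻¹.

In the reaction as written Cl2(g) is reduced, so the Cl₂/Cl⁻ couple is the cathode and Br₂/Br⁻ is the anode.
E°cell = +1.35 − (+1.07) = +0.28 V; balancing electrons gives n = 2.
ΔG° = −nFE°cell = −(2)(96500)(+0.28) J/mol = −54.0 kJ/mol.

−54.0 kJ/mol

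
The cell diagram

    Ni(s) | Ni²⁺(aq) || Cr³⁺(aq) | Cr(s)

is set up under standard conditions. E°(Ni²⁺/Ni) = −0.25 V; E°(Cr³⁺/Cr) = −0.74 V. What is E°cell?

−0.49 V

By convention the left-hand electrode in cell notation is the anode (oxidation) and the right-hand electrode is the cathode (reduction).
E°cell = E°(right) − E°(left) = −0.74 − (−0.25) = −0.49 V.
The negative sign shows that, as written, the cell would require an external voltage to drive the reaction.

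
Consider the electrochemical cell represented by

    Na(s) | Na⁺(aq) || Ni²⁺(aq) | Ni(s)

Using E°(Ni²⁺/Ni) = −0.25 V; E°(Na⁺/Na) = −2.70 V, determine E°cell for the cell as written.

By convention the left-hand electrode in cell notation is the anode (oxidation) and the right-hand electrode is the cathode (reduction).
E°cell = E°(right) − E°(left) = −0.25 − (−2.70) = +2.45 V.

+2.45 V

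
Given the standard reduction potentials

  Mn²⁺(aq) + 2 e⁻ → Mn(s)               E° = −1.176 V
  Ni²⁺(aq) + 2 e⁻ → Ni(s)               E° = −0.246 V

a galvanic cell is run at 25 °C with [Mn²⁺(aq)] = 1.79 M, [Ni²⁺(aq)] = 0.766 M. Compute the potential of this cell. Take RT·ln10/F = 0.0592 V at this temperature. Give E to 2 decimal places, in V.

+0.92 V

Ni²⁺/Ni is reduced (cathode, E° = −0.246 V) and Mn²⁺/Mn is oxidized (anode).
E°cell = E°cat − E°an = −0.246 − (−1.176) = +0.930 V; n = 2.
For the overall reaction Ni²⁺(aq) + Mn(s) → Ni(s) + Mn²⁺(aq), Q = [Mn²⁺(aq)] / [Ni²⁺(aq)] = 2.34, giving log Q = 0.369.
By the Nernst equation, E = +0.930 − (0.0592/2)·(0.369) = +0.92 V.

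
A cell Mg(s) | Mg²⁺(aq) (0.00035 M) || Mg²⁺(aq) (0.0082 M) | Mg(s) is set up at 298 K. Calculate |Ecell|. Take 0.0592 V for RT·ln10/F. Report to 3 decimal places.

For a concentration cell E°cell = 0, since both electrodes use the same couple.
The compartment with the higher Mg²⁺(aq) concentration (0.0082 M) acts as the cathode; ions are reduced there and produced at the dilute (0.00035 M) anode.
With n = 2, Ecell = −(0.0592/2)·log([dilute]/[conc]) = −(0.0592/2)·log(0.00035/0.0082) = +0.041 V.

0.041 V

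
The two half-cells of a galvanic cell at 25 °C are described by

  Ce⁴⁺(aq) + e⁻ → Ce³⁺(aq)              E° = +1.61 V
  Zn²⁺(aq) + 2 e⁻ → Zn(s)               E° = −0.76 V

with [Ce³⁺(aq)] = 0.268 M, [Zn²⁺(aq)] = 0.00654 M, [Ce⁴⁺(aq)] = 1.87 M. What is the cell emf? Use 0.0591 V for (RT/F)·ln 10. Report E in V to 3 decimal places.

Since E°(Ce⁴⁺/Ce³⁺) > E°(Zn²⁺/Zn), Ce⁴⁺/Ce³⁺ serves as the cathode.
E°cell = +1.61 − (−0.76) = +2.37 V, with n = 2 electrons transferred.
For the overall reaction 2 Ce⁴⁺(aq) + Zn(s) → 2 Ce³⁺(aq) + Zn²⁺(aq), Q = ([Ce³⁺(aq)]^2·[Zn²⁺(aq)]) / [Ce⁴⁺(aq)]^2 = 0.000134, giving log Q = −3.872.
E = E° − (0.0591/n)·log Q = +2.37 − (0.0591/2)(−3.872) = +2.484 V.

+2.484 V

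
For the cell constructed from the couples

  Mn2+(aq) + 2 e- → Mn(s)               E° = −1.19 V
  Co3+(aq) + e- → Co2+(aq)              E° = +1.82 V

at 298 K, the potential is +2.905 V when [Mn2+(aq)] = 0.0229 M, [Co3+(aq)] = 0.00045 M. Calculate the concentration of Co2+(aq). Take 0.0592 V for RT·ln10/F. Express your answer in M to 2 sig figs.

The Co³⁺/Co²⁺ couple has the larger reduction potential, so it is the cathode: E°cell = +1.82 − (−1.19) = +3.01 V and n = 2.
From the Nernst equation, log Q = n(E° − E)/0.0592 = 2·(+3.01 − (+2.905))/0.0592 = 3.547.
The balanced reaction is 2 Co3+(aq) + Mn(s) → 2 Co2+(aq) + Mn2+(aq), so Q = ([Co2+(aq)]^2·[Mn2+(aq)]) / [Co3+(aq)]^2.
Isolating [Co2+(aq)] in Q = 10^{3.547} yields log [Co2+(aq)] = −0.753, i.e. 0.18 M.

0.18 M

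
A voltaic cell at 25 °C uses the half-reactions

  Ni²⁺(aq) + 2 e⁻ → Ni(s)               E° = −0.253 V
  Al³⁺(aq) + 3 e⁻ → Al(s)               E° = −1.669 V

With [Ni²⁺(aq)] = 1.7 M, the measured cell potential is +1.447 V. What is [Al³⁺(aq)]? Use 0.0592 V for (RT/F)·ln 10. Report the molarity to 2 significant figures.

0.060 M

The Ni²⁺/Ni couple has the larger reduction potential, so it is the cathode: E°cell = −0.253 − (−1.669) = +1.416 V and n = 6.
Since E = E° − (0.0592/n)·log Q, log Q = n(E° − E)/0.0592 = −3.142.
Balancing electrons gives 3 Ni²⁺(aq) + 2 Al(s) → 3 Ni(s) + 2 Al³⁺(aq); thus Q = [Al³⁺(aq)]^2 / [Ni²⁺(aq)]^3.
Isolating [Al³⁺(aq)] in Q = 10^{−3.142} yields log [Al³⁺(aq)] = −1.225, i.e. 0.060 M.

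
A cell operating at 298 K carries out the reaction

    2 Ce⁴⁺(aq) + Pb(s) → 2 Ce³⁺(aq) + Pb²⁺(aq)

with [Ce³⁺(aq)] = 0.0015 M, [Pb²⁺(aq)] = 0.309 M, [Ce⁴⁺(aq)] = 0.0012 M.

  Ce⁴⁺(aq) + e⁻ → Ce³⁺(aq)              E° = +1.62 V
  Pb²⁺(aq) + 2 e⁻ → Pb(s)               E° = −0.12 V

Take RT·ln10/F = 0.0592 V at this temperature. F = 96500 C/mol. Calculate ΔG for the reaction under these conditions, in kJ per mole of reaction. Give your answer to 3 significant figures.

−338 kJ/mol

The standard cell potential is +1.62 − (−0.12) = +1.74 V, with n = 2 electrons in the balanced equation.
Here Q = ([Ce³⁺(aq)]^2·[Pb²⁺(aq)]) / [Ce⁴⁺(aq)]^2 = 0.483 (log Q = −0.316), giving E = +1.74 − (0.0592/2)·(−0.316) = +1.7494 V.
Then ΔG = −nFE = −2 × 96500 × +1.7494 J/mol = −338 kJ/mol.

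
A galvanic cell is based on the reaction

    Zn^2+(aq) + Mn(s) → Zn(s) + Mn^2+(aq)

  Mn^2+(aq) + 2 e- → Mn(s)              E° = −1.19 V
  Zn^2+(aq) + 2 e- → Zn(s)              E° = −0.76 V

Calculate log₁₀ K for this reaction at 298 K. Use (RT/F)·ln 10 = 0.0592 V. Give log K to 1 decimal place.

The Zn²⁺/Zn couple is reduced (cathode); E°cell = −0.76 − (−1.19) = +0.43 V with n = 2.
At equilibrium E = 0, so log K = nE°cell / 0.0592 = (2)(+0.43) / 0.0592 = 14.5.

log K = 14.5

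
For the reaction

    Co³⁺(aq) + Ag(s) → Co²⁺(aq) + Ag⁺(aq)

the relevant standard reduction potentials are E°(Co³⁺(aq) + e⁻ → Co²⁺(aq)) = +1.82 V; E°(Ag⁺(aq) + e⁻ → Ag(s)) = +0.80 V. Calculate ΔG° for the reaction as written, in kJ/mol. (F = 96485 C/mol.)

−98.4 kJ/mol

In the reaction as written Co³⁺(aq) is reduced, so the Co³⁺/Co²⁺ couple is the cathode and Ag⁺/Ag is the anode.
E°cell = +1.82 − (+0.80) = +1.02 V; balancing electrons gives n = 1.
ΔG° = −nFE°cell = −(1)(96485)(+1.02) J/mol = −98.4 kJ/mol.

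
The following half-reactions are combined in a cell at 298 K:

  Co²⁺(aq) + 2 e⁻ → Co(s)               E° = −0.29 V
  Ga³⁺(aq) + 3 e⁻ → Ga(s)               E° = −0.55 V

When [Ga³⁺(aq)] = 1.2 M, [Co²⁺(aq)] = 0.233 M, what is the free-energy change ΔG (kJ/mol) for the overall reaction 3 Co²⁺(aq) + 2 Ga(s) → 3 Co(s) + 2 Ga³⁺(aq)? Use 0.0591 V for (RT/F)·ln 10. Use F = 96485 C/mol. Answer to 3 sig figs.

The standard cell potential is −0.29 − (−0.55) = +0.26 V, with n = 6 electrons in the balanced equation.
The reaction quotient is [Ga³⁺(aq)]^2 / [Co²⁺(aq)]^3 = 114; by Nernst, E = +0.26 − (0.0591/6)(2.056) = +0.2397 V.
Then ΔG = −nFE = −6 × 96485 × +0.2397 J/mol = −139 kJ/mol.

−139 kJ/mol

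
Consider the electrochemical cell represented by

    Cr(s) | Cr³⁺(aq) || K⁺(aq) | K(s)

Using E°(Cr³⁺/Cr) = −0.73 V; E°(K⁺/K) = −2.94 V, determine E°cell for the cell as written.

By convention the left-hand electrode in cell notation is the anode (oxidation) and the right-hand electrode is the cathode (reduction).
E°cell = E°(right) − E°(left) = −2.94 − (−0.73) = −2.21 V.
The negative sign shows that, as written, the cell would require an external voltage to drive the reaction.

−2.21 V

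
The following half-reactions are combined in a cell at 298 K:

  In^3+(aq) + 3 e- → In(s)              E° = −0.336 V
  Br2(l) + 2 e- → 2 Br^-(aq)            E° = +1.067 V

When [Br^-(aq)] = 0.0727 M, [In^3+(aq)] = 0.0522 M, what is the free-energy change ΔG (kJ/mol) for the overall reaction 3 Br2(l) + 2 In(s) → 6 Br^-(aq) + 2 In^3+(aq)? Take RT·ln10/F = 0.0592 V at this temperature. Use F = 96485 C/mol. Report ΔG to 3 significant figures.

−866 kJ/mol

E°cell = +1.067 − (−0.336) = +1.403 V; the balanced reaction transfers n = 6 electrons.
Q = [Br^-(aq)]^6·[In^3+(aq)]^2 = 4.02×10^−10, so log Q = −9.395 and E = +1.403 − (0.0592/6)(−9.395) = +1.4957 V.
Then ΔG = −nFE = −6 × 96485 × +1.4957 J/mol = −866 kJ/mol.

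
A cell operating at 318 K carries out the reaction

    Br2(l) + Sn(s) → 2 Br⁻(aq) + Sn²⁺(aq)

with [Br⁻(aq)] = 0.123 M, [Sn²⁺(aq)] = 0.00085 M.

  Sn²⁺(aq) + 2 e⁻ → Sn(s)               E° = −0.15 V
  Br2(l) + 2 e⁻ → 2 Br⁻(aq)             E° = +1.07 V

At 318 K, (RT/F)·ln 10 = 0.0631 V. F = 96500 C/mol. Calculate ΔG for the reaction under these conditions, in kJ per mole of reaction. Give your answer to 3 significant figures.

With Br₂/Br⁻ reduced at the cathode, E°cell = +1.07 − (−0.15) = +1.22 V and n = 2.
Here Q = [Br⁻(aq)]^2·[Sn²⁺(aq)] = 1.29×10^−5 (log Q = −4.891), giving E = +1.22 − (0.0631/2)·(−4.891) = +1.3743 V.
ΔG = −nFE = −(2)(96500)(+1.3743) J/mol = −265 kJ/mol.

−265 kJ/mol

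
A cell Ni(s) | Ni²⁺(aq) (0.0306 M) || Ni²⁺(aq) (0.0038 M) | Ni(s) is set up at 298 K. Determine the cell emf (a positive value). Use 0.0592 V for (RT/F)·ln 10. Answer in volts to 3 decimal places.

For a concentration cell E°cell = 0, since both electrodes use the same couple.
The compartment with the higher Ni²⁺(aq) concentration (0.0306 M) acts as the cathode; ions are reduced there and produced at the dilute (0.0038 M) anode.
With n = 2, Ecell = −(0.0592/2)·log([dilute]/[conc]) = −(0.0592/2)·log(0.0038/0.0306) = +0.027 V.

0.027 V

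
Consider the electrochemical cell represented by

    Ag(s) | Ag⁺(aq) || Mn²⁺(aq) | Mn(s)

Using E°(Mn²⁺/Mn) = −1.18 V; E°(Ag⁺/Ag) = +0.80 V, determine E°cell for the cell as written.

By convention the left-hand electrode in cell notation is the anode (oxidation) and the right-hand electrode is the cathode (reduction).
E°cell = E°(right) − E°(left) = −1.18 − (+0.80) = −1.98 V.
The negative sign shows that, as written, the cell would require an external voltage to drive the reaction.

−1.98 V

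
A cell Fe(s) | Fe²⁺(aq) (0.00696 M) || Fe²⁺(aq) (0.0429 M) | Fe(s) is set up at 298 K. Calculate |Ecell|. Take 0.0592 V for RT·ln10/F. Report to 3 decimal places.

For a concentration cell E°cell = 0, since both electrodes use the same couple.
The compartment with the higher Fe²⁺(aq) concentration (0.0429 M) acts as the cathode; ions are reduced there and produced at the dilute (0.00696 M) anode.
With n = 2, Ecell = −(0.0592/2)·log([dilute]/[conc]) = −(0.0592/2)·log(0.00696/0.0429) = +0.023 V.

0.023 V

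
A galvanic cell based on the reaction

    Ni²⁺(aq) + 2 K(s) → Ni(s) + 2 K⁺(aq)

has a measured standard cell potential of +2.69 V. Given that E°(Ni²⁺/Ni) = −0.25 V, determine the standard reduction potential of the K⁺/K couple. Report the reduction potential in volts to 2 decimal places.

−2.94 V

In the reaction as written the Ni²⁺/Ni couple is reduced (cathode) and K⁺/K is oxidized (anode), so E°cell = E°(Ni²⁺/Ni) − E°(K⁺/K).
E°(K⁺/K) = E°(cathode) − E°cell = −0.25 − (+2.69) = −2.94 V.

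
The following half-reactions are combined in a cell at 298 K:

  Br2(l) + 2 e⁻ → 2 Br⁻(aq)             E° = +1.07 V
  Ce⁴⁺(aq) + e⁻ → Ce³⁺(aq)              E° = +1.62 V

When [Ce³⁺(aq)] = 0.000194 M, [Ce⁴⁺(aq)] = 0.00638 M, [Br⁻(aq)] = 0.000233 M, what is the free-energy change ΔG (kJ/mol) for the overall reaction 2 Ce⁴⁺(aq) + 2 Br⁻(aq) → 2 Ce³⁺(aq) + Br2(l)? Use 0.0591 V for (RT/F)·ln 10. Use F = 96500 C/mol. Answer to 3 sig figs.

−82.0 kJ/mol

The standard cell potential is +1.62 − (+1.07) = +0.55 V, with n = 2 electrons in the balanced equation.
The reaction quotient is [Ce³⁺(aq)]^2 / ([Ce⁴⁺(aq)]^2·[Br⁻(aq)]^2) = 1.7×10^4; by Nernst, E = +0.55 − (0.0591/2)(4.231) = +0.4250 V.
ΔG = −nFE = −(2)(96500)(+0.4250) J/mol = −82.0 kJ/mol.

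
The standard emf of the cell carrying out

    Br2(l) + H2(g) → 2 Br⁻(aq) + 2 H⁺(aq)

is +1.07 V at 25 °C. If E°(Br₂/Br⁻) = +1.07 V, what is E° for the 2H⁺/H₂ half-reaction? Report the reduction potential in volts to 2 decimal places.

In the reaction as written the Br₂/Br⁻ couple is reduced (cathode) and 2H⁺/H₂ is oxidized (anode), so E°cell = E°(Br₂/Br⁻) − E°(2H⁺/H₂).
E°(2H⁺/H₂) = E°(cathode) − E°cell = +1.07 − (+1.07) = +0.00 V.

+0.00 V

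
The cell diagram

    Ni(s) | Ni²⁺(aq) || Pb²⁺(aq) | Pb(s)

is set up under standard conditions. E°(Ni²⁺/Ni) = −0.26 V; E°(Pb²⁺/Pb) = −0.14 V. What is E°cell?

By convention the left-hand electrode in cell notation is the anode (oxidation) and the right-hand electrode is the cathode (reduction).
E°cell = E°(right) − E°(left) = −0.14 − (−0.26) = +0.12 V.

+0.12 V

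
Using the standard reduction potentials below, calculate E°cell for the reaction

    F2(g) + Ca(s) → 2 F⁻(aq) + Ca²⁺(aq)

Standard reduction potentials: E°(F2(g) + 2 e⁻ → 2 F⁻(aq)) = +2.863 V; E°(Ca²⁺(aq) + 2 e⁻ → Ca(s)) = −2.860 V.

+5.723 V

In the reaction as written, F2(g) is reduced (cathode) and Ca²⁺(aq) is produced by oxidation at the anode.
E°cell = E°(cathode) − E°(anode) = +2.863 − (−2.860) = +5.723 V.
The positive value indicates the reaction is spontaneous as written.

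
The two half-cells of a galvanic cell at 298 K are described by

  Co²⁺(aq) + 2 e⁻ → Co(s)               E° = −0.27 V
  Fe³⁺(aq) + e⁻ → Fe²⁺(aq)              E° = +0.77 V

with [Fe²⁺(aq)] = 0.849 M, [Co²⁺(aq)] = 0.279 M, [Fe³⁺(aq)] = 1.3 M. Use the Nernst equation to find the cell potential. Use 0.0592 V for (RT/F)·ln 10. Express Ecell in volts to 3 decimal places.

The Fe³⁺/Fe²⁺ couple has the more positive E°, so it is the cathode; Co²⁺/Co is the anode.
E°cell = +0.77 − (−0.27) = +1.04 V, with n = 2 electrons transferred.
Balancing gives 2 Fe³⁺(aq) + Co(s) → 2 Fe²⁺(aq) + Co²⁺(aq); hence Q = ([Fe²⁺(aq)]^2·[Co²⁺(aq)]) / [Fe³⁺(aq)]^2 = 0.119 (log Q = −0.924).
E = E° − (0.0592/n)·log Q = +1.04 − (0.0592/2)(−0.924) = +1.067 V.

+1.067 V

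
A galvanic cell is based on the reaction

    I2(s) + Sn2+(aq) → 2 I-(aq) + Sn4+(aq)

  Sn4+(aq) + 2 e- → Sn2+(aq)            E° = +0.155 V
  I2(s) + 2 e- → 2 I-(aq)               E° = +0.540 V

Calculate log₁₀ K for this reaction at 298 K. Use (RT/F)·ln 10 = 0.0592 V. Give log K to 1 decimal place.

log K = 13.0

The I₂/I⁻ couple is reduced (cathode); E°cell = +0.540 − (+0.155) = +0.385 V with n = 2.
At equilibrium E = 0, so log K = nE°cell / 0.0592 = (2)(+0.385) / 0.0592 = 13.0.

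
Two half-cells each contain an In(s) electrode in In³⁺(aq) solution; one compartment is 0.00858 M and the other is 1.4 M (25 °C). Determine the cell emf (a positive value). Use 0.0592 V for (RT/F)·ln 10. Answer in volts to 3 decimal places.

For a concentration cell E°cell = 0, since both electrodes use the same couple.
The compartment with the higher In³⁺(aq) concentration (1.4 M) acts as the cathode; ions are reduced there and produced at the dilute (0.00858 M) anode.
With n = 3, Ecell = −(0.0592/3)·log([dilute]/[conc]) = −(0.0592/3)·log(0.00858/1.4) = +0.044 V.

0.044 V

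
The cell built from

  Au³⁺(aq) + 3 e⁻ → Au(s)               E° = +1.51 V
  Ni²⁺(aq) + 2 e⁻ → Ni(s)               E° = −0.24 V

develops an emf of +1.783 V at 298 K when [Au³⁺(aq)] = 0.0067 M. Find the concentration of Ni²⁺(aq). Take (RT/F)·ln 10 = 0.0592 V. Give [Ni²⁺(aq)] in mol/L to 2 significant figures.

0.0027 M

Au³⁺/Au is the cathode (higher E°); E°cell = +1.51 − (−0.24) = +1.75 V with n = 6.
Since E = E° − (0.0592/n)·log Q, log Q = n(E° − E)/0.0592 = −3.345.
For 2 Au³⁺(aq) + 3 Ni(s) → 2 Au(s) + 3 Ni²⁺(aq), the reaction quotient is Q = [Ni²⁺(aq)]^3 / [Au³⁺(aq)]^2.
Solving for the unknown gives log [Ni²⁺(aq)] = −2.564, so [Ni²⁺(aq)] ≈ 0.0027 M.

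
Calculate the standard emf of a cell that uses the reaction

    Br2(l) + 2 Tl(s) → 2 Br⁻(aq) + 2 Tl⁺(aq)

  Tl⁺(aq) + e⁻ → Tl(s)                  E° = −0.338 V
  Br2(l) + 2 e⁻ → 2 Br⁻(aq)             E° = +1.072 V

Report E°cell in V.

In the reaction as written, Br2(l) is reduced (cathode) and Tl⁺(aq) is produced by oxidation at the anode.
E°cell = E°(cathode) − E°(anode) = +1.072 − (−0.338) = +1.410 V.
The positive value indicates the reaction is spontaneous as written.

+1.410 V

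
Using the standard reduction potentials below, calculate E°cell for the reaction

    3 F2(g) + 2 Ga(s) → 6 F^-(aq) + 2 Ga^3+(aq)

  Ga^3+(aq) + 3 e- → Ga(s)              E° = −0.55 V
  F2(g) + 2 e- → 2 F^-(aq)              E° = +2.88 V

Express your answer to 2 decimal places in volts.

+3.43 V

In the reaction as written, F2(g) is reduced (cathode) and Ga^3+(aq) is produced by oxidation at the anode.
E°cell = E°(cathode) − E°(anode) = +2.88 − (−0.55) = +3.43 V.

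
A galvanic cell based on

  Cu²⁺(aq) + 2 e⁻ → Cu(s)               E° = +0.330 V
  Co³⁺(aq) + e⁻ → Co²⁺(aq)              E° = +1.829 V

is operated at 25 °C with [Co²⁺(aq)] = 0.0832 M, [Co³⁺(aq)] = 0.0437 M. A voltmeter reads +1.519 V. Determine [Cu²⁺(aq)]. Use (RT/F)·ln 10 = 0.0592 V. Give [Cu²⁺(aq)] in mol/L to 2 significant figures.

0.058 M

With Co³⁺/Co²⁺ at the cathode and Cu²⁺/Cu at the anode, E°cell = +1.829 − (+0.330) = +1.499 V (n = 2).
From the Nernst equation, log Q = n(E° − E)/0.0592 = 2·(+1.499 − (+1.519))/0.0592 = −0.676.
The balanced reaction is 2 Co³⁺(aq) + Cu(s) → 2 Co²⁺(aq) + Cu²⁺(aq), so Q = ([Co²⁺(aq)]^2·[Cu²⁺(aq)]) / [Co³⁺(aq)]^2.
Solving for the unknown gives log [Cu²⁺(aq)] = −1.235, so [Cu²⁺(aq)] ≈ 0.058 M.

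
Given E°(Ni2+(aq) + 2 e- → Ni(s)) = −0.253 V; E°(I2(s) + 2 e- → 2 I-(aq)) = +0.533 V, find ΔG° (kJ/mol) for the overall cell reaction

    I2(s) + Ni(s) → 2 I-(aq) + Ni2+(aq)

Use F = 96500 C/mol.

−152 kJ/mol

In the reaction as written I2(s) is reduced, so the I₂/I⁻ couple is the cathode and Ni²⁺/Ni is the anode.
E°cell = +0.533 − (−0.253) = +0.786 V; balancing electrons gives n = 2.
ΔG° = −nFE°cell = −(2)(96500)(+0.786) J/mol = −152 kJ/mol.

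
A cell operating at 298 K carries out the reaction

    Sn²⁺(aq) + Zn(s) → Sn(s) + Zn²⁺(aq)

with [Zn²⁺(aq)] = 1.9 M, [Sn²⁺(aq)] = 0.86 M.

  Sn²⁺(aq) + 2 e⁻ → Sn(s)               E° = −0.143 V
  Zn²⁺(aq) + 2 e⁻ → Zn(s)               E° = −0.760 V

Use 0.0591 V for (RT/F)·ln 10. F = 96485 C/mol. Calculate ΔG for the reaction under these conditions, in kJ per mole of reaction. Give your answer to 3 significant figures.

−117 kJ/mol

The standard cell potential is −0.143 − (−0.760) = +0.617 V, with n = 2 electrons in the balanced equation.
Q = [Zn²⁺(aq)] / [Sn²⁺(aq)] = 2.21, so log Q = 0.344 and E = +0.617 − (0.0591/2)(0.344) = +0.6068 V.
ΔG = −nFE = −(2)(96485)(+0.6068) J/mol = −117 kJ/mol.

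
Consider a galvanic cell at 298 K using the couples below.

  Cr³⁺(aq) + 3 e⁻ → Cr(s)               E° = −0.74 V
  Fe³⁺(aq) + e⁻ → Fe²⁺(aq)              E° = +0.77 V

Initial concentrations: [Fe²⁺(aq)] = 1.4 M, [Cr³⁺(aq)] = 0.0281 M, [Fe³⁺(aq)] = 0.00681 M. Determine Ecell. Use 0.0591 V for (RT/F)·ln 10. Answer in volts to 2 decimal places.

Since E°(Fe³⁺/Fe²⁺) > E°(Cr³⁺/Cr), Fe³⁺/Fe²⁺ serves as the cathode.
The standard potential is +0.77 − (−0.74) = +1.51 V and the balanced reaction transfers n = 3 electrons.
Balancing gives 3 Fe³⁺(aq) + Cr(s) → 3 Fe²⁺(aq) + Cr³⁺(aq); hence Q = ([Fe²⁺(aq)]^3·[Cr³⁺(aq)]) / [Fe³⁺(aq)]^3 = 2.44×10^5 (log Q = 5.388).
By the Nernst equation, E = +1.51 − (0.0591/3)·(5.388) = +1.40 V.

+1.40 V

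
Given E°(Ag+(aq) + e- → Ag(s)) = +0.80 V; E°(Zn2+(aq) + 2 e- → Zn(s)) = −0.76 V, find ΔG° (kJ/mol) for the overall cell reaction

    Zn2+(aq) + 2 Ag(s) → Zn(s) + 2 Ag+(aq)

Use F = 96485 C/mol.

In the reaction as written Zn2+(aq) is reduced, so the Zn²⁺/Zn couple is the cathode and Ag⁺/Ag is the anode.
E°cell = −0.76 − (+0.80) = −1.56 V; balancing electrons gives n = 2.
ΔG° = −nFE°cell = −(2)(96485)(−1.56) J/mol = +301 kJ/mol.

+301 kJ/mol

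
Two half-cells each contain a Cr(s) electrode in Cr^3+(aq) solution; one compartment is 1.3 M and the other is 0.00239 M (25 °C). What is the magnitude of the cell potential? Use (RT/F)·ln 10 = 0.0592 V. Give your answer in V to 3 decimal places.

0.054 V

For a concentration cell E°cell = 0, since both electrodes use the same couple.
The compartment with the higher Cr^3+(aq) concentration (1.3 M) acts as the cathode; ions are reduced there and produced at the dilute (0.00239 M) anode.
With n = 3, Ecell = −(0.0592/3)·log([dilute]/[conc]) = −(0.0592/3)·log(0.00239/1.3) = +0.054 V.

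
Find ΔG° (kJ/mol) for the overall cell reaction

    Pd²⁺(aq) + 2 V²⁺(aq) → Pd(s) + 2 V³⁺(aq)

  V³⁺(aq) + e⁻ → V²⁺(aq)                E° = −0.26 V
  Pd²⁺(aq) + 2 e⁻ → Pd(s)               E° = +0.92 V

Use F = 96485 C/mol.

−228 kJ/mol

In the reaction as written Pd²⁺(aq) is reduced, so the Pd²⁺/Pd couple is the cathode and V³⁺/V²⁺ is the anode.
E°cell = +0.92 − (−0.26) = +1.18 V; balancing electrons gives n = 2.
ΔG° = −nFE°cell = −(2)(96485)(+1.18) J/mol = −228 kJ/mol.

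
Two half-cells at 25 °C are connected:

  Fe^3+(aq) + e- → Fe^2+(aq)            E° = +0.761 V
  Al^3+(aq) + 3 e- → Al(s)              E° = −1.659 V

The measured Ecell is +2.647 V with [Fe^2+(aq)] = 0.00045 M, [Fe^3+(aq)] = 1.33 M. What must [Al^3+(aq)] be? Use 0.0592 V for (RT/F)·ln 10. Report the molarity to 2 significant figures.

Fe³⁺/Fe²⁺ is the cathode (higher E°); E°cell = +0.761 − (−1.659) = +2.420 V with n = 3.
Rearranging E = E° − (0.0592/n)·log Q gives log Q = 3(+2.420 − (+2.647))/0.0592 = −11.503.
For 3 Fe^3+(aq) + Al(s) → 3 Fe^2+(aq) + Al^3+(aq), the reaction quotient is Q = ([Fe^2+(aq)]^3·[Al^3+(aq)]) / [Fe^3+(aq)]^3.
Isolating [Al^3+(aq)] in Q = 10^{−11.503} yields log [Al^3+(aq)] = −1.091, i.e. 0.081 M.

0.081 M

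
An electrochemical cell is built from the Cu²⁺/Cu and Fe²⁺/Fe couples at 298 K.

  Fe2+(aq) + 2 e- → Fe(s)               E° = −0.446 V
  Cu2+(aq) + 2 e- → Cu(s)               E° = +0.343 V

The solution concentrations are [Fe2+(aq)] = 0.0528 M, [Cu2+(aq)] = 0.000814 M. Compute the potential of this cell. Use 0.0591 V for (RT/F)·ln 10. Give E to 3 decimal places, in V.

The Cu²⁺/Cu couple has the more positive E°, so it is the cathode; Fe²⁺/Fe is the anode.
The standard potential is +0.343 − (−0.446) = +0.789 V and the balanced reaction transfers n = 2 electrons.
For the overall reaction Cu2+(aq) + Fe(s) → Cu(s) + Fe2+(aq), Q = [Fe2+(aq)] / [Cu2+(aq)] = 64.9, giving log Q = 1.812.
By the Nernst equation, E = +0.789 − (0.0591/2)·(1.812) = +0.735 V.

+0.735 V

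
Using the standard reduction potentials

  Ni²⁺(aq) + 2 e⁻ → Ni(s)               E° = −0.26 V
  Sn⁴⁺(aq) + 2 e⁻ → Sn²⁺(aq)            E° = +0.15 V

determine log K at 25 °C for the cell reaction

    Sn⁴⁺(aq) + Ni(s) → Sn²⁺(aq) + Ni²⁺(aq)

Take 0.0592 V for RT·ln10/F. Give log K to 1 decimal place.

The Sn⁴⁺/Sn²⁺ couple is reduced (cathode); E°cell = +0.15 − (−0.26) = +0.41 V with n = 2.
At equilibrium E = 0, so log K = nE°cell / 0.0592 = (2)(+0.41) / 0.0592 = 13.9.

log K = 13.9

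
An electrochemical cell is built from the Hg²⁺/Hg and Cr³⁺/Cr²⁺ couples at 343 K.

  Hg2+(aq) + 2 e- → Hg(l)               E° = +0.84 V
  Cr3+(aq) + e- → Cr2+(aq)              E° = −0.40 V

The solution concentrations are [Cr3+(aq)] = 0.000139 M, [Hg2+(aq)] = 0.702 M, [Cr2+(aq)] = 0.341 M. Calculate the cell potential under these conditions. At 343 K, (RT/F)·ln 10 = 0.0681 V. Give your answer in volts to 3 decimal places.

Hg²⁺/Hg is reduced (cathode, E° = +0.84 V) and Cr³⁺/Cr²⁺ is oxidized (anode).
The standard potential is +0.84 − (−0.40) = +1.24 V and the balanced reaction transfers n = 2 electrons.
For the overall reaction Hg2+(aq) + 2 Cr2+(aq) → Hg(l) + 2 Cr3+(aq), Q = [Cr3+(aq)]^2 / ([Hg2+(aq)]·[Cr2+(aq)]^2) = 2.37×10^−7, giving log Q = −6.626.
E = E° − (0.0681/n)·log Q = +1.24 − (0.0681/2)(−6.626) = +1.466 V.

+1.466 V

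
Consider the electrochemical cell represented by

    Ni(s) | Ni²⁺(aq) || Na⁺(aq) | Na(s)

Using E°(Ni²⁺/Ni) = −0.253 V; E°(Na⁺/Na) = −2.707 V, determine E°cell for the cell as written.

−2.454 V

By convention the left-hand electrode in cell notation is the anode (oxidation) and the right-hand electrode is the cathode (reduction).
E°cell = E°(right) − E°(left) = −2.707 − (−0.253) = −2.454 V.
The negative sign shows that, as written, the cell would require an external voltage to drive the reaction.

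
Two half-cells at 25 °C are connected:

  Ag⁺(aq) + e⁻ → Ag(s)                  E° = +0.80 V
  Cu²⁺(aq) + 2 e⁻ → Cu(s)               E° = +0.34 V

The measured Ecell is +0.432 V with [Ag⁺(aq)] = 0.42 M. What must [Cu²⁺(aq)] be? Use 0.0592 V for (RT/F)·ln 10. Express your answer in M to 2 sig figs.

Ag⁺/Ag is the cathode (higher E°); E°cell = +0.80 − (+0.34) = +0.46 V with n = 2.
Since E = E° − (0.0592/n)·log Q, log Q = n(E° − E)/0.0592 = 0.946.
The balanced reaction is 2 Ag⁺(aq) + Cu(s) → 2 Ag(s) + Cu²⁺(aq), so Q = [Cu²⁺(aq)] / [Ag⁺(aq)]^2.
Isolating [Cu²⁺(aq)] in Q = 10^{0.946} yields log [Cu²⁺(aq)] = 0.192, i.e. 1.6 M.

1.6 M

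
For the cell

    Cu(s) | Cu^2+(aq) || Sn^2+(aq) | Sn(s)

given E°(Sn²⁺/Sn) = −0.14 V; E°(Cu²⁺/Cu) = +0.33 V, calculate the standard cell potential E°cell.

−0.47 V

By convention the left-hand electrode in cell notation is the anode (oxidation) and the right-hand electrode is the cathode (reduction).
E°cell = E°(right) − E°(left) = −0.14 − (+0.33) = −0.47 V.
The negative sign shows that, as written, the cell would require an external voltage to drive the reaction.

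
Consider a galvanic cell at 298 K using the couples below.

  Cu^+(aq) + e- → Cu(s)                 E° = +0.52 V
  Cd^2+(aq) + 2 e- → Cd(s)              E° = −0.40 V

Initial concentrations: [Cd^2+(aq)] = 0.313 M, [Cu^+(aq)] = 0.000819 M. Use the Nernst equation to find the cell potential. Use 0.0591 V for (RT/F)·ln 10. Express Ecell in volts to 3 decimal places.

+0.752 V

The Cu⁺/Cu couple has the more positive E°, so it is the cathode; Cd²⁺/Cd is the anode.
E°cell = +0.52 − (−0.40) = +0.92 V, with n = 2 electrons transferred.
The balanced reaction is 2 Cu^+(aq) + Cd(s) → 2 Cu(s) + Cd^2+(aq), so Q = [Cd^2+(aq)] / [Cu^+(aq)]^2 = 4.67×10^5 and log Q = 5.669.
Applying E = E° − (RT ln10/nF)·log Q gives +0.92 − (0.0591/2)(5.669) = +0.752 V.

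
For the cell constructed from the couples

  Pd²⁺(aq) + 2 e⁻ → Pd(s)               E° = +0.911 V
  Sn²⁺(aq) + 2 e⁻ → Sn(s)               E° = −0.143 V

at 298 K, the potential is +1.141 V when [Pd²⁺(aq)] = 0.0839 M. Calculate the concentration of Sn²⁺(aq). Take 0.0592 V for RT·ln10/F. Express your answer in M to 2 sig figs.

Pd²⁺/Pd is the cathode (higher E°); E°cell = +0.911 − (−0.143) = +1.054 V with n = 2.
From the Nernst equation, log Q = n(E° − E)/0.0592 = 2·(+1.054 − (+1.141))/0.0592 = −2.939.
The balanced reaction is Pd²⁺(aq) + Sn(s) → Pd(s) + Sn²⁺(aq), so Q = [Sn²⁺(aq)] / [Pd²⁺(aq)].
Isolating [Sn²⁺(aq)] in Q = 10^{−2.939} yields log [Sn²⁺(aq)] = −4.015, i.e. 9.7e−05 M.

9.7e−05 M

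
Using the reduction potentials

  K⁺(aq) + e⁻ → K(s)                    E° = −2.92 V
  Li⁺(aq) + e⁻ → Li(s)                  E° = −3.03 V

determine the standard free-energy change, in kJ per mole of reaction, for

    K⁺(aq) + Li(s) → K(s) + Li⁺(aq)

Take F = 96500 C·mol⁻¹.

−10.6 kJ/mol

In the reaction as written K⁺(aq) is reduced, so the K⁺/K couple is the cathode and Li⁺/Li is the anode.
E°cell = −2.92 − (−3.03) = +0.11 V; balancing electrons gives n = 1.
ΔG° = −nFE°cell = −(1)(96500)(+0.11) J/mol = −10.6 kJ/mol.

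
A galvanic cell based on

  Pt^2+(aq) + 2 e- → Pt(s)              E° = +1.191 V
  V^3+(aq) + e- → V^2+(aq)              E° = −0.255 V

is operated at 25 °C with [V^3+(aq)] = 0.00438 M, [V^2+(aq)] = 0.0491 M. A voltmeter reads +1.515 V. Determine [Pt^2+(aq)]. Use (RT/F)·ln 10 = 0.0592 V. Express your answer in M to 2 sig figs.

1.7 M

With Pt²⁺/Pt at the cathode and V³⁺/V²⁺ at the anode, E°cell = +1.191 − (−0.255) = +1.446 V (n = 2).
Since E = E° − (0.0592/n)·log Q, log Q = n(E° − E)/0.0592 = −2.331.
Balancing electrons gives Pt^2+(aq) + 2 V^2+(aq) → Pt(s) + 2 V^3+(aq); thus Q = [V^3+(aq)]^2 / ([Pt^2+(aq)]·[V^2+(aq)]^2).
Substituting the known concentrations and solving, log [Pt^2+(aq)] = 0.232 and [Pt^2+(aq)] = 1.7 M.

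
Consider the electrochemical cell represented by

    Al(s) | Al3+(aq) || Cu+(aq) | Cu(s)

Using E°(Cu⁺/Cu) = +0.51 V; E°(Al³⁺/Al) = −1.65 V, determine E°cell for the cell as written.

By convention the left-hand electrode in cell notation is the anode (oxidation) and the right-hand electrode is the cathode (reduction).
E°cell = E°(right) − E°(left) = +0.51 − (−1.65) = +2.16 V.

+2.16 V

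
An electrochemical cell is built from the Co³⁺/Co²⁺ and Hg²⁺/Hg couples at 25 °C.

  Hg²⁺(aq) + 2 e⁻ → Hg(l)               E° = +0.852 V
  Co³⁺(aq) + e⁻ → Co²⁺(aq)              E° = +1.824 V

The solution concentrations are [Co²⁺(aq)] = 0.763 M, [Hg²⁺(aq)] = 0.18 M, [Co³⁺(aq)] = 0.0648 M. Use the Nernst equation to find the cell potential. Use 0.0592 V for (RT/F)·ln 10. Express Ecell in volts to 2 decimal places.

+0.93 V

The Co³⁺/Co²⁺ couple has the more positive E°, so it is the cathode; Hg²⁺/Hg is the anode.
The standard potential is +1.824 − (+0.852) = +0.972 V and the balanced reaction transfers n = 2 electrons.
The balanced reaction is 2 Co³⁺(aq) + Hg(l) → 2 Co²⁺(aq) + Hg²⁺(aq), so Q = ([Co²⁺(aq)]^2·[Hg²⁺(aq)]) / [Co³⁺(aq)]^2 = 25 and log Q = 1.397.
Applying E = E° − (RT ln10/nF)·log Q gives +0.972 − (0.0592/2)(1.397) = +0.93 V.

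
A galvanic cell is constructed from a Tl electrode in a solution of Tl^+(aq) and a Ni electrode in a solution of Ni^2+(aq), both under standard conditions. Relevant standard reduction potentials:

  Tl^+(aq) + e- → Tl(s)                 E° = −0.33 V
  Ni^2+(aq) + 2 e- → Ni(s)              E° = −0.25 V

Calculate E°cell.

+0.08 V

Of the two couples in this cell, the one with the more positive reduction potential is reduced at the cathode: here that is Ni²⁺/Ni (−0.25 V); Tl⁺/Tl (−0.33 V) is the anode.
E°cell = E°(cathode) − E°(anode) = −0.25 − (−0.33) = +0.08 V.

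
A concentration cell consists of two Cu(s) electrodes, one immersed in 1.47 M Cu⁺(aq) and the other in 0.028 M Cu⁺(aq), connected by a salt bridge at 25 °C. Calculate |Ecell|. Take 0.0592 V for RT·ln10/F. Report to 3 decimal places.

0.102 V

For a concentration cell E°cell = 0, since both electrodes use the same couple.
The compartment with the higher Cu⁺(aq) concentration (1.47 M) acts as the cathode; ions are reduced there and produced at the dilute (0.028 M) anode.
With n = 1, Ecell = −(0.0592/1)·log([dilute]/[conc]) = −(0.0592/1)·log(0.028/1.47) = +0.102 V.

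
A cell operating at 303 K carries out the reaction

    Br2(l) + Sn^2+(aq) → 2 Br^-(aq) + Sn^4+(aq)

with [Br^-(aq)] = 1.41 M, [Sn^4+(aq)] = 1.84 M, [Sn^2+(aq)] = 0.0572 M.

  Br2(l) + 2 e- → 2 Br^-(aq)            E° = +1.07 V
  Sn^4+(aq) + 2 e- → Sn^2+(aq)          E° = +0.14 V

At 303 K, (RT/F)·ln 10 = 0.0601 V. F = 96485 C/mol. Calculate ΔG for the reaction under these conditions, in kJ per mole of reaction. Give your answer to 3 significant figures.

With Br₂/Br⁻ reduced at the cathode, E°cell = +1.07 − (+0.14) = +0.93 V and n = 2.
Here Q = ([Br^-(aq)]^2·[Sn^4+(aq)]) / [Sn^2+(aq)] = 64 (log Q = 1.806), giving E = +0.93 − (0.0601/2)·(1.806) = +0.8757 V.
ΔG = −nFE = −(2)(96485)(+0.8757) J/mol = −169 kJ/mol.

−169 kJ/mol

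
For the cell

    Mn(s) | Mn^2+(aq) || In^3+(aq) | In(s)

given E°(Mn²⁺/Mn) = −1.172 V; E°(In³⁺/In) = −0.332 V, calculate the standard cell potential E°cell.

+0.840 V

By convention the left-hand electrode in cell notation is the anode (oxidation) and the right-hand electrode is the cathode (reduction).
E°cell = E°(right) − E°(left) = −0.332 − (−1.172) = +0.840 V.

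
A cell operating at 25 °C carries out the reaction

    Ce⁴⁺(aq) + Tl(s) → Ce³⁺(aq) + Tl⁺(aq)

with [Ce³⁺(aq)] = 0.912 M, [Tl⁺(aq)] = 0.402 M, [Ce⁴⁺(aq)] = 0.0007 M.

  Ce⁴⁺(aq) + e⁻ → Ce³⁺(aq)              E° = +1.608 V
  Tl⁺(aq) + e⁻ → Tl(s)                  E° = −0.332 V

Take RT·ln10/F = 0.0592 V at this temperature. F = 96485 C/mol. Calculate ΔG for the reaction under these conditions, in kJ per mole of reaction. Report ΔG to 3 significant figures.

The standard cell potential is +1.608 − (−0.332) = +1.940 V, with n = 1 electron in the balanced equation.
The reaction quotient is ([Ce³⁺(aq)]·[Tl⁺(aq)]) / [Ce⁴⁺(aq)] = 524; by Nernst, E = +1.940 − (0.0592/1)(2.719) = +1.7790 V.
ΔG = −nFE = −(1)(96485)(+1.7790) J/mol = −172 kJ/mol.

−172 kJ/mol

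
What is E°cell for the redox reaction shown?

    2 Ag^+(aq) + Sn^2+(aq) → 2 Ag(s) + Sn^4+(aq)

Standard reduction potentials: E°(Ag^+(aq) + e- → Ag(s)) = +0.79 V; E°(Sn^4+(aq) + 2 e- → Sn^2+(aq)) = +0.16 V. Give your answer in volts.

+0.63 V

In the reaction as written, Ag^+(aq) is reduced (cathode) and Sn^4+(aq) is produced by oxidation at the anode.
E°cell = E°(cathode) − E°(anode) = +0.79 − (+0.16) = +0.63 V.
The positive value indicates the reaction is spontaneous as written.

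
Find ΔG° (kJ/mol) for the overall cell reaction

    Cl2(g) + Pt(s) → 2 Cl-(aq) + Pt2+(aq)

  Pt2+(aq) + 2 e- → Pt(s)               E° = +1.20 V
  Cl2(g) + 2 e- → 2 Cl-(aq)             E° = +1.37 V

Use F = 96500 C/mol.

In the reaction as written Cl2(g) is reduced, so the Cl₂/Cl⁻ couple is the cathode and Pt²⁺/Pt is the anode.
E°cell = +1.37 − (+1.20) = +0.17 V; balancing electrons gives n = 2.
ΔG° = −nFE°cell = −(2)(96500)(+0.17) J/mol = −32.8 kJ/mol.

−32.8 kJ/mol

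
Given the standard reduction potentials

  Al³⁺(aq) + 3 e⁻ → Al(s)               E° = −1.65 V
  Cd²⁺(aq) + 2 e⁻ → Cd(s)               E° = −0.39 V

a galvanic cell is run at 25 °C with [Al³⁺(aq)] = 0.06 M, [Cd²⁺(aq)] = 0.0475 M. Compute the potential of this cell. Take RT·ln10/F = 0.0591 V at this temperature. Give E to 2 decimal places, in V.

+1.24 V

Cd²⁺/Cd is reduced (cathode, E° = −0.39 V) and Al³⁺/Al is oxidized (anode).
E°cell = E°cat − E°an = −0.39 − (−1.65) = +1.26 V; n = 6.
The balanced reaction is 3 Cd²⁺(aq) + 2 Al(s) → 3 Cd(s) + 2 Al³⁺(aq), so Q = [Al³⁺(aq)]^2 / [Cd²⁺(aq)]^3 = 33.6 and log Q = 1.526.
E = E° − (0.0591/n)·log Q = +1.26 − (0.0591/6)(1.526) = +1.24 V.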